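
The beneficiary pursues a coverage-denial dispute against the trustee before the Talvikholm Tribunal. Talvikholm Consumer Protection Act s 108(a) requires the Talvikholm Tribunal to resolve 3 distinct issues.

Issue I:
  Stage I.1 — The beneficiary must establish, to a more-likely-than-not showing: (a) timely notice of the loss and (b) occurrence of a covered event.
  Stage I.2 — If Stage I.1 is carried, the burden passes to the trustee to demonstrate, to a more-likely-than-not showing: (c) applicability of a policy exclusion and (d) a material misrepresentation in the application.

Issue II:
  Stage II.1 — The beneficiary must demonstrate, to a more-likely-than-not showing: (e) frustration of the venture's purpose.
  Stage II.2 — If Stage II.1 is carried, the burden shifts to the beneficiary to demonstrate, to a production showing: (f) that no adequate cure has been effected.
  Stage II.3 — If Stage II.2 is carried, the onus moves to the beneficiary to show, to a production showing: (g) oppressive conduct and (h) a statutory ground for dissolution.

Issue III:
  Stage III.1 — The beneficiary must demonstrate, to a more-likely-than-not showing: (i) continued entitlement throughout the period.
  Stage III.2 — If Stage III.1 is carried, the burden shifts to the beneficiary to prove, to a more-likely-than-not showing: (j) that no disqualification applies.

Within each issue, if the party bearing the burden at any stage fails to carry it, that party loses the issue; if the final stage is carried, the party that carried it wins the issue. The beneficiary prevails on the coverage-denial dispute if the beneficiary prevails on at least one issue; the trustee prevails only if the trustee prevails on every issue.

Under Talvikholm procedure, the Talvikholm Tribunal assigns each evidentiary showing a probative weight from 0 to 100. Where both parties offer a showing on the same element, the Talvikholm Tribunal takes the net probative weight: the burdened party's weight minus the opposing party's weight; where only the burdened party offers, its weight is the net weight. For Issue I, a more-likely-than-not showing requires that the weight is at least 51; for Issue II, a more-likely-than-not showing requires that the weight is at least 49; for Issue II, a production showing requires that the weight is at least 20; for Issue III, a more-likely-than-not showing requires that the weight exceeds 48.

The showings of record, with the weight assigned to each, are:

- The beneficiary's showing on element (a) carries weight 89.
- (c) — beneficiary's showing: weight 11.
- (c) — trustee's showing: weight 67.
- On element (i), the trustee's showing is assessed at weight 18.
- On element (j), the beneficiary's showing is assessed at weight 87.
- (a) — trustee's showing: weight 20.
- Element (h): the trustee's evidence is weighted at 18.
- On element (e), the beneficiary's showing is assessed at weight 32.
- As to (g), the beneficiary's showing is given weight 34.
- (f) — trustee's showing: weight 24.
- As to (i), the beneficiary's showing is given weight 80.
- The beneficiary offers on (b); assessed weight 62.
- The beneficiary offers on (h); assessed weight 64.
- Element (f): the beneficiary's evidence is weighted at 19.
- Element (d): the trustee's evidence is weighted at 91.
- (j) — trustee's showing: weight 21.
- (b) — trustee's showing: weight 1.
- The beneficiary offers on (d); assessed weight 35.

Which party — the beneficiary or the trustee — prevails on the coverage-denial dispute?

beneficiary

— Issue I —
Stage I.1 (beneficiary, a more-likely-than-not showing, weight is at least 51): (a) net 89−20=69 ≥ 51 — meets; (b) net 62−1=61 ≥ 51 — meets.
  All elements met. The burden passes to the trustee.
Stage I.2 (trustee, a more-likely-than-not showing, weight is at least 51): (c) net 67−11=56 ≥ 51 — meets; (d) net 91−35=56 ≥ 51 — meets.
  Stage I.2 carried; the final stage is satisfied.
With every stage satisfied, the trustee prevails on this issue.
— Issue II —
At Stage II.1 the beneficiary must meet a more-likely-than-not showing (weight is at least 49): on (e) the weight is 32, < 49, so (e) does not meet the standard.
  Stage II.1 not carried; the beneficiary fails its burden.
The trustee prevails on this issue.
— Issue III —
Stage III.1 — burden on beneficiary; standard: a more-likely-than-not showing (weight exceeds 48).
    (i): 80 − 18 = 62 > 48 [met]
  All elements met. The beneficiary retains the burden for Stage III.2.
Stage III.2 — burden on beneficiary; standard: a more-likely-than-not showing (weight exceeds 48).
    (j): 87 − 21 = 66 > 48 [met]
  The beneficiary carries the last stage.
All stages carried — the beneficiary prevails on this issue.
Per-issue: Issue I → trustee; Issue II → trustee; Issue III → beneficiary. The beneficiary must prevail on at least one issue; overall, the beneficiary prevails.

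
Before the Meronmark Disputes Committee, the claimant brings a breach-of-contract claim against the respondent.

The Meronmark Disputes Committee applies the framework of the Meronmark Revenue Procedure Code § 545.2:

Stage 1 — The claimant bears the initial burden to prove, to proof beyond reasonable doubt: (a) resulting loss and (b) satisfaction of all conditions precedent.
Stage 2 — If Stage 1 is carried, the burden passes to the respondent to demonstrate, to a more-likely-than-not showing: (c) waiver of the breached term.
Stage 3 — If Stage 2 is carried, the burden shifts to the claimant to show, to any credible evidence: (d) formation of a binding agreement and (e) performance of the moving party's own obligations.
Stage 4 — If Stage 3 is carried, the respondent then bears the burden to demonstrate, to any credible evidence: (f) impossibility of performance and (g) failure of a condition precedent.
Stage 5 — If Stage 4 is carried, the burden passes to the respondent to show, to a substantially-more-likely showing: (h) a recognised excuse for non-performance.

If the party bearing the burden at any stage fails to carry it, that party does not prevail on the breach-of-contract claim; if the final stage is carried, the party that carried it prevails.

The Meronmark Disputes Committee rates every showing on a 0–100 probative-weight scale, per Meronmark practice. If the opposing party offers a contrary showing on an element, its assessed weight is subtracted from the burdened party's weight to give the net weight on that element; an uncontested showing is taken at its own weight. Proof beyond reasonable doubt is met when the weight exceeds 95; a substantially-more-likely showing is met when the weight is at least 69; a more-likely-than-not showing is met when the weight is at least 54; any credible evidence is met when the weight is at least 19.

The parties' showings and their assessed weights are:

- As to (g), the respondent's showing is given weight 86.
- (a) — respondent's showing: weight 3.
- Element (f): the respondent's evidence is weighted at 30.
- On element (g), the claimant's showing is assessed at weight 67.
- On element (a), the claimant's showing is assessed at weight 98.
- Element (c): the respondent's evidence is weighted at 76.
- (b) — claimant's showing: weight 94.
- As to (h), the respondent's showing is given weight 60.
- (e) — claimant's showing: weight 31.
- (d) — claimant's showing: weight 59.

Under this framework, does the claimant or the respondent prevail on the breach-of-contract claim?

Stage 1 — burden on claimant; standard: proof beyond reasonable doubt (weight exceeds 95).
    (a): 98 − 3 = 95 ≤ 95 [not met]
    (b): 94 ≤ 95 [not met]
  The claimant does not carry Stage 1.
The respondent prevails.

respondent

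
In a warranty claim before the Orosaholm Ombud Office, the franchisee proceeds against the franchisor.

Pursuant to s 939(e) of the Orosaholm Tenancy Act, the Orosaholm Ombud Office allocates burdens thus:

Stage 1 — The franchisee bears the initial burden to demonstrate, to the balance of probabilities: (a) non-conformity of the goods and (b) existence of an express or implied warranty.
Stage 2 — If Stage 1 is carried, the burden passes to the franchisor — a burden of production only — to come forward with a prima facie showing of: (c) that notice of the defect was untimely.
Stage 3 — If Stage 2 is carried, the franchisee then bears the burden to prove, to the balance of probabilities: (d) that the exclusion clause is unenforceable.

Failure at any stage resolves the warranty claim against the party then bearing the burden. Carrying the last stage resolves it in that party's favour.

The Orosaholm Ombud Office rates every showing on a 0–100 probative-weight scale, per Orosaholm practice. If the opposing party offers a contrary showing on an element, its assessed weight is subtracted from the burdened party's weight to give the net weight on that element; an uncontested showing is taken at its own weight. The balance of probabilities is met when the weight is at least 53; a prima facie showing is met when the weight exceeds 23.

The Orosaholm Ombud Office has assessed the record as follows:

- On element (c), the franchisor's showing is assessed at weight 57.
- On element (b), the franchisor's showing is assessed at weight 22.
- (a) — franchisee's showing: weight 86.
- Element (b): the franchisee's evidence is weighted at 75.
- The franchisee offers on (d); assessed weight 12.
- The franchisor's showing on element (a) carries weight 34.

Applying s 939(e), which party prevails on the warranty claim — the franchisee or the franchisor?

At Stage 1 the franchisee must meet the balance of probabilities (weight is at least 53): on (a) the weight is 86 less the opposing 34 gives net 52, < 53, so (a) does not meet the standard; on (b) the weight is 75 less the opposing 22 gives net 53, which does reach 53, so (b) meets the standard.
  Stage 1 not carried; the franchisee fails its burden.
So the franchisor prevails.

franchisor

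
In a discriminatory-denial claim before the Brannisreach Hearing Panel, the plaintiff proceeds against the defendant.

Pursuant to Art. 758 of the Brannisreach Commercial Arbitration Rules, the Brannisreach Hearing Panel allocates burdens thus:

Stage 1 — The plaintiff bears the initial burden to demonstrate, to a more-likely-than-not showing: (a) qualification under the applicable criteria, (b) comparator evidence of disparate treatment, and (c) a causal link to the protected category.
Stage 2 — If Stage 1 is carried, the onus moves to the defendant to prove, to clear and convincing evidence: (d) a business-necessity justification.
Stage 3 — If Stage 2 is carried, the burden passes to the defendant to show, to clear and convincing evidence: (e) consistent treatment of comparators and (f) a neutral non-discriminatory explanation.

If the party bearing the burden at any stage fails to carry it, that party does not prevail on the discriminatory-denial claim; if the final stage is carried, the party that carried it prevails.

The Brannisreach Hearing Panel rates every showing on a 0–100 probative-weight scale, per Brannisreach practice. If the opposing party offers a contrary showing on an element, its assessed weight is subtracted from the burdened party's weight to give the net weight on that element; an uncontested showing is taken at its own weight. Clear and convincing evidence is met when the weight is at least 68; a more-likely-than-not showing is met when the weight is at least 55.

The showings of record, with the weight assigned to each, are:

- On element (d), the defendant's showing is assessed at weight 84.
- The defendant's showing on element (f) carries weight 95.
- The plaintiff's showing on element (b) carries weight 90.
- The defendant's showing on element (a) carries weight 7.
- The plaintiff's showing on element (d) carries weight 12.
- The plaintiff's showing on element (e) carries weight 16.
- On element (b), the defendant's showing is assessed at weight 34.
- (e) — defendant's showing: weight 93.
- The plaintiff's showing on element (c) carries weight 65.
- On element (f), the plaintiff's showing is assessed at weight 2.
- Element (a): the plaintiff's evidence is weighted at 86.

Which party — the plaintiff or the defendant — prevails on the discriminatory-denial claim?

Stage 1 (plaintiff, a more-likely-than-not showing, weight is at least 55): (a) net 86−7=79 ≥ 55 — meets; (b) net 90−34=56 ≥ 55 — meets; (c) 65 ≥ 55 — meets.
  All elements met. The burden passes to the defendant.
Stage 2 (defendant, clear and convincing evidence, weight is at least 68): (d) net 84−12=72 ≥ 68 — meets.
  Stage 2 carried; the burden remains with the defendant.
Stage 3 (defendant, clear and convincing evidence, weight is at least 68): (e) net 93−16=77 ≥ 68 — meets; (f) net 95−2=93 ≥ 68 — meets.
  Stage 3 carried; the final stage is satisfied.
Every stage carried; the defendant prevails.

defendant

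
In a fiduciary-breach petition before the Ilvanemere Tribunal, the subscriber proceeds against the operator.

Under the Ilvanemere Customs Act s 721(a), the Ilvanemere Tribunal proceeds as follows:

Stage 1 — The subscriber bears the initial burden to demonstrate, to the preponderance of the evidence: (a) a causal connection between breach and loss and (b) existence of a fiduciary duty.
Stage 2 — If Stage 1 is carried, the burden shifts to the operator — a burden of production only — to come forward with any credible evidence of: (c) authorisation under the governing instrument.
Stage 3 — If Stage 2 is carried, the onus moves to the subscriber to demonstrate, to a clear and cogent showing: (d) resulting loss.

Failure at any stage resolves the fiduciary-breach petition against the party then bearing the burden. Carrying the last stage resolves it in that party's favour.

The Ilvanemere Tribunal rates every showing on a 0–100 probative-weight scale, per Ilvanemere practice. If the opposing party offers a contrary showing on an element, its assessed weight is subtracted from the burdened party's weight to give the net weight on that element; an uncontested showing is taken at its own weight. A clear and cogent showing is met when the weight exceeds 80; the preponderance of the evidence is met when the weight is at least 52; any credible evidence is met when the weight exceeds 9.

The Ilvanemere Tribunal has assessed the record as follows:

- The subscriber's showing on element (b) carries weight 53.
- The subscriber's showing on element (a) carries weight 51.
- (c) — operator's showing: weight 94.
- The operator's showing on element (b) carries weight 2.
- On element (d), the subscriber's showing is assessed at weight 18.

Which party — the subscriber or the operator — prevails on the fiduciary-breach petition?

operator

Stage 1 (subscriber, the preponderance of the evidence, weight is at least 52): (a) 51 < 52 — fails; (b) net 53−2=51 < 52 — fails.
  Stage 1 not carried; the subscriber fails its burden.
The analysis ends at Stage 1; the operator prevails.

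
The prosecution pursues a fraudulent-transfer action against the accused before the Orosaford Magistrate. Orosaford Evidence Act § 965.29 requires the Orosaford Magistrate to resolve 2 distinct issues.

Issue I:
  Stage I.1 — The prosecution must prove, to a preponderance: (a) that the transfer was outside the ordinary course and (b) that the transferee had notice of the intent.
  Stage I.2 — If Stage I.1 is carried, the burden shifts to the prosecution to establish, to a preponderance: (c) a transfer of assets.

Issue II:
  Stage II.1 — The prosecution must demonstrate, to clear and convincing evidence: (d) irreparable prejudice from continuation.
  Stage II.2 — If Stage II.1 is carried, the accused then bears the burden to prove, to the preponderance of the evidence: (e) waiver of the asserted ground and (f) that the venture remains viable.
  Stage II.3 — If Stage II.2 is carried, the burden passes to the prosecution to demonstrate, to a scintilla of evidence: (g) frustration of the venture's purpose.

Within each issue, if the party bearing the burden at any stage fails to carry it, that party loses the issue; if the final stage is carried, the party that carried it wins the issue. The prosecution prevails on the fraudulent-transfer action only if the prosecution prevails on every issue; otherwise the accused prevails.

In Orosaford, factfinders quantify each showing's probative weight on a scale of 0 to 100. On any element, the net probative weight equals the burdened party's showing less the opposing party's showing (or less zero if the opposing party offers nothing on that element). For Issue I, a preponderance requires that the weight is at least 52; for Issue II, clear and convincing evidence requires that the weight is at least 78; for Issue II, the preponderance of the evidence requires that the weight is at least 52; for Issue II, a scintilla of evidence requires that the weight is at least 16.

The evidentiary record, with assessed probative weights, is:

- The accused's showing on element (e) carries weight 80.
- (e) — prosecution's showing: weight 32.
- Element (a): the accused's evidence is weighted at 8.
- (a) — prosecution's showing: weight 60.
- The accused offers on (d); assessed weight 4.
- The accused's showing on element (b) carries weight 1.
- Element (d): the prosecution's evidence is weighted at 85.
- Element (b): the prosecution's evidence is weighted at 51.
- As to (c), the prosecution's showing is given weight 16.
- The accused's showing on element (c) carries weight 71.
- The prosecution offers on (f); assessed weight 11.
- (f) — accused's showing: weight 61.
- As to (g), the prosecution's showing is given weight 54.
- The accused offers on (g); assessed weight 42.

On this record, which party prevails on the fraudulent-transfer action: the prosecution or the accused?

accused

— Issue I —
Stage I.1 (prosecution, a preponderance, weight is at least 52): (a) net 60−8=52 ≥ 52 — meets; (b) net 51−1=50 < 52 — fails.
  The prosecution does not carry Stage I.1.
The analysis ends at Stage I.1; the accused prevails on this issue.
— Issue II —
Stage II.1 (prosecution, clear and convincing evidence, weight is at least 78): (d) net 85−4=81 ≥ 78 — meets.
  The prosecution carries Stage II.1; the accused now bears the burden.
Stage II.2 (accused, the preponderance of the evidence, weight is at least 52): (e) net 80−32=48 < 52 — fails; (f) net 61−11=50 < 52 — fails.
  Not every element is met, so the accused fails to carry Stage II.2.
The analysis ends at Stage II.2; the prosecution prevails on this issue.
Per-issue: Issue I → accused; Issue II → prosecution. The prosecution must prevail on every issue; overall, the accused prevails.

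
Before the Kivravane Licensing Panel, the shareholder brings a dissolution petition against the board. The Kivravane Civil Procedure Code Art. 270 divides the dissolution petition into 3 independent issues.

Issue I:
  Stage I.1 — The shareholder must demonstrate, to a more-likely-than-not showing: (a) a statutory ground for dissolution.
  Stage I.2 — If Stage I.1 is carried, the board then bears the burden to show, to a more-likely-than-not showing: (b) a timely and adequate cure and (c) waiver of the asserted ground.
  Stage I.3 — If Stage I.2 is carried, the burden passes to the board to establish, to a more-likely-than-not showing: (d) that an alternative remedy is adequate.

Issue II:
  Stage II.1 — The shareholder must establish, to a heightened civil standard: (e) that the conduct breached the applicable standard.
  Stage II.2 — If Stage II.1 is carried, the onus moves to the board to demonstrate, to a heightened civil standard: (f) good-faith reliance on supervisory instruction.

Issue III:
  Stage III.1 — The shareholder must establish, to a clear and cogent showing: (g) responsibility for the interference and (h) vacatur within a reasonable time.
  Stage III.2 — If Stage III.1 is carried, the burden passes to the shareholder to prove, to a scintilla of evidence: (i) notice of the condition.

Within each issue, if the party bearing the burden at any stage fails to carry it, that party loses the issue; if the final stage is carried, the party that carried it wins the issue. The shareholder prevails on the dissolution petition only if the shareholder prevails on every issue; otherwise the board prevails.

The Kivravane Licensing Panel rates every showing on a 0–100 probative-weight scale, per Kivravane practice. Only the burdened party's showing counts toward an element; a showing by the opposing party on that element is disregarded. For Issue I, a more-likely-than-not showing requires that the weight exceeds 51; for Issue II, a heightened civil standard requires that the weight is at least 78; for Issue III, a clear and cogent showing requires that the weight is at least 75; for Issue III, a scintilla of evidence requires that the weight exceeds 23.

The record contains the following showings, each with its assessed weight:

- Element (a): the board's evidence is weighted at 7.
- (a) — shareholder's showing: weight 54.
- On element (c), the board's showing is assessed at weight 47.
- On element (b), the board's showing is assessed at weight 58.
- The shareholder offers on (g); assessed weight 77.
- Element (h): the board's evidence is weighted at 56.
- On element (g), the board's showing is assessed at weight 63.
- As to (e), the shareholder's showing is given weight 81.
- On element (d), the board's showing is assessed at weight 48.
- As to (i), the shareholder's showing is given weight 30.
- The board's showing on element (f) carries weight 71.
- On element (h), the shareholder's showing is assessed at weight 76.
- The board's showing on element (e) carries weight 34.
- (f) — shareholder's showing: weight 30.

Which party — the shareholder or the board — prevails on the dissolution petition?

— Issue I —
At Stage I.1 the shareholder must meet a more-likely-than-not showing (weight exceeds 51): on (a) the weight is 54 (the board's 7 is given no effect), which does exceed 51, so (a) meets the standard.
  Stage I.1 carried; the burden shifts to the board.
At Stage I.2 the board must meet a more-likely-than-not showing (weight exceeds 51): on (b) the weight is 58, > 51, so (b) meets the standard; on (c) the weight is 47, ≤ 51, so (c) does not meet the standard.
  Stage I.2 not carried; the board fails its burden.
The analysis ends at Stage I.2; the shareholder prevails on this issue.
— Issue II —
Stage II.1 (shareholder, a heightened civil standard, weight is at least 78): (e) 81 (board's 34 disregarded) ≥ 78 — meets.
  All elements met. The burden passes to the board.
Stage II.2 (board, a heightened civil standard, weight is at least 78): (f) 71 (shareholder's 30 disregarded) < 78 — fails.
  Not every element is met, so the board fails to carry Stage II.2.
The analysis ends at Stage II.2; the shareholder prevails on this issue.
— Issue III —
Stage III.1 — burden on shareholder; standard: a clear and cogent showing (weight is at least 75).
    (g): 77 (board's 63 disregarded) ≥ 75 [met]
    (h): 76 (board's 56 disregarded) ≥ 75 [met]
  Stage III.1 carried; the burden remains with the shareholder.
Stage III.2 — burden on shareholder; standard: a scintilla of evidence (weight exceeds 23).
    (i): 30 > 23 [met]
  The shareholder carries the last stage.
With every stage satisfied, the shareholder prevails on this issue.
Per-issue: Issue I → shareholder; Issue II → shareholder; Issue III → shareholder. The shareholder must prevail on every issue; overall, the shareholder prevails.

shareholder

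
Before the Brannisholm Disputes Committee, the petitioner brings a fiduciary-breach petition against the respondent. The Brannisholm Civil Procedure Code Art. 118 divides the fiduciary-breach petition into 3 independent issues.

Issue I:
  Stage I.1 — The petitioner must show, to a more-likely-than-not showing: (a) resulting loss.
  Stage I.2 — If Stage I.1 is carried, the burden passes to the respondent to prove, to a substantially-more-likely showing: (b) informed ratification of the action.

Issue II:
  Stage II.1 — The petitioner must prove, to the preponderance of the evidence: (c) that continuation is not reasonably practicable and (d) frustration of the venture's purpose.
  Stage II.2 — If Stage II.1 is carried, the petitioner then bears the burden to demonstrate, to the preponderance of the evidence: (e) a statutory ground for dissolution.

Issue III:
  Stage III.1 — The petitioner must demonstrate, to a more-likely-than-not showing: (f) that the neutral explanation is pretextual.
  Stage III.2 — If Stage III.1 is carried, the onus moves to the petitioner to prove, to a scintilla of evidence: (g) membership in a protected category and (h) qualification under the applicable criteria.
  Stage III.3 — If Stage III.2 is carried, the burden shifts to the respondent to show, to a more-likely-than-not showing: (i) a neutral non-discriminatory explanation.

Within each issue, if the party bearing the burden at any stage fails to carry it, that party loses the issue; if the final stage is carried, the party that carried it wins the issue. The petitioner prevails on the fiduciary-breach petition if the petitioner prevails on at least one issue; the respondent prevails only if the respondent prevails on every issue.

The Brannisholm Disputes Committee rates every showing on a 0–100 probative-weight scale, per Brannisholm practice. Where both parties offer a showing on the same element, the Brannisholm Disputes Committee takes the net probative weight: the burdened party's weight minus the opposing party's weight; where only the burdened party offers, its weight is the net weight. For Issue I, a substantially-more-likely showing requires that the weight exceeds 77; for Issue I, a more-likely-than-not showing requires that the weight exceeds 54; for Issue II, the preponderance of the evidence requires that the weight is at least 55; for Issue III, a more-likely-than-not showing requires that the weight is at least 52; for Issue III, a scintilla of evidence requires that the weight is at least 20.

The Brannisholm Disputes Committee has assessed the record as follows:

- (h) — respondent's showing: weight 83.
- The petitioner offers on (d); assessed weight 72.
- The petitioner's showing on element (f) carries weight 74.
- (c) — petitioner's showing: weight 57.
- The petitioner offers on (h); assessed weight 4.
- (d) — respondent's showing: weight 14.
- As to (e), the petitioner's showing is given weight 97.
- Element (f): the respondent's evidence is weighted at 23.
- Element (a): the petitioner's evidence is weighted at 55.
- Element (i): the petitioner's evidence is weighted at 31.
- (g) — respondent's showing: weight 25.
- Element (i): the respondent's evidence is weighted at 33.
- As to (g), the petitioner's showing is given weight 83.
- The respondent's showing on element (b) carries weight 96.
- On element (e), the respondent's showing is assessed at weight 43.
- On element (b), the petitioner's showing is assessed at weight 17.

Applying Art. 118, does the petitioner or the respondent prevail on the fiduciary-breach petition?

— Issue I —
At Stage I.1 the petitioner must meet a more-likely-than-not showing (weight exceeds 54): on (a) the weight is 55, > 54, so (a) meets the standard.
  All elements met. The burden passes to the respondent.
At Stage I.2 the respondent must meet a substantially-more-likely showing (weight exceeds 77): on (b) the weight is 96 less the opposing 17 gives net 79, which does exceed 77, so (b) meets the standard.
  The respondent carries the last stage.
With every stage satisfied, the respondent prevails on this issue.
— Issue II —
Stage II.1 (petitioner, the preponderance of the evidence, weight is at least 55): (c) 57 ≥ 55 — meets; (d) net 72−14=58 ≥ 55 — meets.
  Stage II.1 is satisfied; the petitioner continues to bear the burden.
Stage II.2 (petitioner, the preponderance of the evidence, weight is at least 55): (e) net 97−43=54 < 55 — fails.
  Stage II.2 not carried; the petitioner fails its burden.
The analysis ends at Stage II.2; the respondent prevails on this issue.
— Issue III —
At Stage III.1 the petitioner must meet a more-likely-than-not showing (weight is at least 52): on (f) the weight is 74 less the opposing 23 gives net 51, < 52, so (f) does not meet the standard.
  Stage III.1 not carried; the petitioner fails its burden.
The analysis ends at Stage III.1; the respondent prevails on this issue.
Per-issue: Issue I → respondent; Issue II → respondent; Issue III → respondent. The petitioner must prevail on at least one issue; overall, the respondent prevails.

respondent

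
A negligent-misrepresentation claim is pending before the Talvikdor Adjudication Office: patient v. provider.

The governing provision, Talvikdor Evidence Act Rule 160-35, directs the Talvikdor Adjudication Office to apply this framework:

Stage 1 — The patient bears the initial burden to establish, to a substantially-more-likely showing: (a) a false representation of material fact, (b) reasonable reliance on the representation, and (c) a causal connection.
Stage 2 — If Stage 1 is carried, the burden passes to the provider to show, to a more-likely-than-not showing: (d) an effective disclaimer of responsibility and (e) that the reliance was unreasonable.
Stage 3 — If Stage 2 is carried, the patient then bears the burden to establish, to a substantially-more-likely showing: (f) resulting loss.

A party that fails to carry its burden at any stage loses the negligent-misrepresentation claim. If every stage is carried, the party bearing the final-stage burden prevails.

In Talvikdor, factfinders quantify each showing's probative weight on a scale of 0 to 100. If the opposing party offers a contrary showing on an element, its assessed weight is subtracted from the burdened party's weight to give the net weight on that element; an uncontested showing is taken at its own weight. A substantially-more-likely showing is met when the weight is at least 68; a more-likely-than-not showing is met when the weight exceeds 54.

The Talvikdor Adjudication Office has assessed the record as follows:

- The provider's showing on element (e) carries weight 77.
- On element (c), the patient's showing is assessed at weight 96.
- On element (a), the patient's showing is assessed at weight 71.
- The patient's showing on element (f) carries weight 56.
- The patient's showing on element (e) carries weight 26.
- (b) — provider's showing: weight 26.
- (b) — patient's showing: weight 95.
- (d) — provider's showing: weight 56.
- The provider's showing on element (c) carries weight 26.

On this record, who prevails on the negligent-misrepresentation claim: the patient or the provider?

patient

Stage 1 (patient, a substantially-more-likely showing, weight is at least 68): (a) 71 ≥ 68 — meets; (b) net 95−26=69 ≥ 68 — meets; (c) net 96−26=70 ≥ 68 — meets.
  Stage 1 carried; the burden shifts to the provider.
Stage 2 (provider, a more-likely-than-not showing, weight exceeds 54): (d) 56 > 54 — meets; (e) net 77−26=51 ≤ 54 — fails.
  Not every element is met, so the provider fails to carry Stage 2.
So the patient prevails.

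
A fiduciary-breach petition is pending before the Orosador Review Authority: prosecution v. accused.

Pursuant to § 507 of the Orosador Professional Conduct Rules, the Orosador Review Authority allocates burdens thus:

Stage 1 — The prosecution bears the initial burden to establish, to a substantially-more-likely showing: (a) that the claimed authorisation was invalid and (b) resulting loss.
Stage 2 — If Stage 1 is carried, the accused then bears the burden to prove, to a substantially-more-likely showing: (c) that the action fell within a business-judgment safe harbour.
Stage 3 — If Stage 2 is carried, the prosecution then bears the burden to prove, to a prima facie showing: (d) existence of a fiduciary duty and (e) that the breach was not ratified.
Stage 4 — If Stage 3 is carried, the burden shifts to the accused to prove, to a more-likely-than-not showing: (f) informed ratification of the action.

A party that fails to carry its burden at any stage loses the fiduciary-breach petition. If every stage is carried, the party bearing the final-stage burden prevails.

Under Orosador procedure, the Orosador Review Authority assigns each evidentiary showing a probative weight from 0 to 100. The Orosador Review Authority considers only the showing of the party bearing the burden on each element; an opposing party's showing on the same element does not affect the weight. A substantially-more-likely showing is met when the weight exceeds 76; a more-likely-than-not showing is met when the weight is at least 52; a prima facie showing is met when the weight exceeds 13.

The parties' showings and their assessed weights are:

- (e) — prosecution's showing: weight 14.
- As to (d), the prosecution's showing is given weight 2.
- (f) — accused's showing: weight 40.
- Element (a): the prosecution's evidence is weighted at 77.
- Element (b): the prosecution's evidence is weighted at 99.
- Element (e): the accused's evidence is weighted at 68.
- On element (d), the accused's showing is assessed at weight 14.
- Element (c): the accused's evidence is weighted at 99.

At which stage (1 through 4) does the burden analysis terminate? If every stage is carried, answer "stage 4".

stage 3

At Stage 1 the prosecution must meet a substantially-more-likely showing (weight exceeds 76): on (a) the weight is 77, which does exceed 76, so (a) meets the standard; on (b) the weight is 99, which does exceed 76, so (b) meets the standard.
  Stage 1 carried; the burden shifts to the accused.
At Stage 2 the accused must meet a substantially-more-likely showing (weight exceeds 76): on (c) the weight is 99, which does exceed 76, so (c) meets the standard.
  Stage 2 carried; the burden shifts to the prosecution.
At Stage 3 the prosecution must meet a prima facie showing (weight exceeds 13): on (d) the weight is 2 (the accused's 14 is given no effect), which does not exceed 13, so (d) does not meet the standard; on (e) the weight is 14 (the accused's 68 is given no effect), > 13, so (e) meets the standard.
  Stage 3 not carried; the prosecution fails its burden.
The analysis ends at Stage 3; the accused prevails.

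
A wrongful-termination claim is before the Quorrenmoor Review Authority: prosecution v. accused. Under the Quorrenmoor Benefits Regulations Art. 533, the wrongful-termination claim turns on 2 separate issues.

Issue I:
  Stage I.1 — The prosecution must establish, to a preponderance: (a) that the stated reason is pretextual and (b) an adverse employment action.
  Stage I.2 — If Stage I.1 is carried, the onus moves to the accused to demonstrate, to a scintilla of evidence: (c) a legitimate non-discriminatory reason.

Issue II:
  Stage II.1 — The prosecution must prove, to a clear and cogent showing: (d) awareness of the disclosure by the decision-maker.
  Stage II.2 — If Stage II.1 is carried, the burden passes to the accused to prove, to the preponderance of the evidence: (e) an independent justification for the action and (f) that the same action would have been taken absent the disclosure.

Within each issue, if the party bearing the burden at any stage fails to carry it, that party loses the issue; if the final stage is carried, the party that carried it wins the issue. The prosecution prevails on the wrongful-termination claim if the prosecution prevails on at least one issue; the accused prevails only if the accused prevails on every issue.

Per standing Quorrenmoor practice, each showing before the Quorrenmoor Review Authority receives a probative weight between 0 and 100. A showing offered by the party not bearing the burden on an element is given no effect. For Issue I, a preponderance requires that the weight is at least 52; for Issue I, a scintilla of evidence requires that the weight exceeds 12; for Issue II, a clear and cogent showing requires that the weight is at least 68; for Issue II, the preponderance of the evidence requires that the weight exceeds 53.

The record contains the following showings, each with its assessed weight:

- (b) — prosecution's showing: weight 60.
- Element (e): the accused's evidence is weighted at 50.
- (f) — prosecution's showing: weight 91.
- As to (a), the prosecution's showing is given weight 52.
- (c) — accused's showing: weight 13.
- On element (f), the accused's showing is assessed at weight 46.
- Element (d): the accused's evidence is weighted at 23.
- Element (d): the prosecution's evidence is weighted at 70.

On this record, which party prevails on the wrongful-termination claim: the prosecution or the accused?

prosecution

— Issue I —
At Stage I.1 the prosecution must meet a preponderance (weight is at least 52): on (a) the weight is 52, ≥ 52, so (a) meets the standard; on (b) the weight is 60, ≥ 52, so (b) meets the standard.
  Stage I.1 is satisfied; the onus moves to the accused.
At Stage I.2 the accused must meet a scintilla of evidence (weight exceeds 12): on (c) the weight is 13, > 12, so (c) meets the standard.
  All elements met at the final stage.
All stages carried — the accused prevails on this issue.
— Issue II —
At Stage II.1 the prosecution must meet a clear and cogent showing (weight is at least 68): on (d) the weight is 70 (the accused's 23 is given no effect), ≥ 68, so (d) meets the standard.
  Stage II.1 carried; the burden shifts to the accused.
At Stage II.2 the accused must meet the preponderance of the evidence (weight exceeds 53): on (e) the weight is 50, which does not exceed 53, so (e) does not meet the standard; on (f) the weight is 46 (the prosecution's 91 is given no effect), which does not exceed 53, so (f) does not meet the standard.
  The accused does not carry Stage II.2.
So the prosecution prevails on this issue.
Per-issue: Issue I → accused; Issue II → prosecution. The prosecution must prevail on at least one issue; overall, the prosecution prevails.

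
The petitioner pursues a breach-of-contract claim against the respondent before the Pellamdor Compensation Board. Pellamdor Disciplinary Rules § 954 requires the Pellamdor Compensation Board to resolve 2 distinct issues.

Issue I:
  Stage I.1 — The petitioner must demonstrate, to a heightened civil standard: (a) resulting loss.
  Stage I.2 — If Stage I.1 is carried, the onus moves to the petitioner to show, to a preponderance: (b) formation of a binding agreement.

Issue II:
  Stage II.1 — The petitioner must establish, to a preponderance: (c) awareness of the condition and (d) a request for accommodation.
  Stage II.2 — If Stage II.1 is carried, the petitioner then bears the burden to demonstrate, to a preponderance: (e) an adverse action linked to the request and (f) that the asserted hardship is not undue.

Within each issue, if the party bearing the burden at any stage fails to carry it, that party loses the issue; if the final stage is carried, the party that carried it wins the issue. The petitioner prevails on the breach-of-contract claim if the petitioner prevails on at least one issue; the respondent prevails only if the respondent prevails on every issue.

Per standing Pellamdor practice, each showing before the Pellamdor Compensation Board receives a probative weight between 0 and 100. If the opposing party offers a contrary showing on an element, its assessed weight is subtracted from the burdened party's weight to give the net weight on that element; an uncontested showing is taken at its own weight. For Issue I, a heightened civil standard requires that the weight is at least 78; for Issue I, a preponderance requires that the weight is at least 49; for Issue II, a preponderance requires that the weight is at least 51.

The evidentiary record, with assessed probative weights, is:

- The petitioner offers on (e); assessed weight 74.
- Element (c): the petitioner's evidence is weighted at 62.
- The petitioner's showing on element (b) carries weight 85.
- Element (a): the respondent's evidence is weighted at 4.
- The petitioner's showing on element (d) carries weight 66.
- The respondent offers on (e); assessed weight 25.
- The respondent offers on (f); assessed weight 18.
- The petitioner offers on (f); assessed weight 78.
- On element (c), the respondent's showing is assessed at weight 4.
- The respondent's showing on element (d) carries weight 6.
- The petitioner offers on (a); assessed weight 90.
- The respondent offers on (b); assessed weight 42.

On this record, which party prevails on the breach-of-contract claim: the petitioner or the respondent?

— Issue I —
Stage I.1 — burden on petitioner; standard: a heightened civil standard (weight is at least 78).
    (a): 90 − 4 = 86 ≥ 78 [met]
  Stage I.1 carried; the burden remains with the petitioner.
Stage I.2 — burden on petitioner; standard: a preponderance (weight is at least 49).
    (b): 85 − 42 = 43 < 49 [not met]
  Not every element is met, so the petitioner fails to carry Stage I.2.
The analysis ends at Stage I.2; the respondent prevails on this issue.
— Issue II —
At Stage II.1 the petitioner must meet a preponderance (weight is at least 51): on (c) the weight is 62 less the opposing 4 gives net 58, which does reach 51, so (c) meets the standard; on (d) the weight is 66 less the opposing 6 gives net 60, ≥ 51, so (d) meets the standard.
  Stage II.1 carried; the burden remains with the petitioner.
At Stage II.2 the petitioner must meet a preponderance (weight is at least 51): on (e) the weight is 74 less the opposing 25 gives net 49, which does not reach 51, so (e) does not meet the standard; on (f) the weight is 78 less the opposing 18 gives net 60, ≥ 51, so (f) meets the standard.
  Stage II.2 not carried; the petitioner fails its burden.
The analysis ends at Stage II.2; the respondent prevails on this issue.
Per-issue: Issue I → respondent; Issue II → respondent. The petitioner must prevail on at least one issue; overall, the respondent prevails.

respondent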